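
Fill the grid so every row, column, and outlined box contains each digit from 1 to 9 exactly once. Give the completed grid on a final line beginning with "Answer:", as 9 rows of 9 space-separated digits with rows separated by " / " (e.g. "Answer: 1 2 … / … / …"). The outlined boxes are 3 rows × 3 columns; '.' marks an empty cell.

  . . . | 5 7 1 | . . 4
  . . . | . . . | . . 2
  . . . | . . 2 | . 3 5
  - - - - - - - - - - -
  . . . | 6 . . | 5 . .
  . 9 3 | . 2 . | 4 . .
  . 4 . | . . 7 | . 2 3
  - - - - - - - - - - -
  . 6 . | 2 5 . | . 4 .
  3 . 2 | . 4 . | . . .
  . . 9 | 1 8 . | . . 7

Step 1. [r5c4∈{8}] r5c4's peers cover all but 8. So r5c4=8.
Step 2. [r2c6∈{3,4,6,8,9}] r2c6 is the only open cell in col 6 admitting 8, so r2c6=8.
Step 3. [r6c4∈{9}] r6c4's peers cover all but 9. So r6c4=9.
Step 4. [r6c5∈{1}] r6c5's peers cover all but 1, so r6c5=1.
Step 5. [r9c2∈{5}] r9c2's peers cover all but 5, so r9c2=5.
Step 6. [r9c8∈{6}] nothing but 6 survives at r9c8, so r9c8=6.
Step 7. [r2c4∈{3,4}] across col 4, 3 lands solely at r2c4 ⇒ r2c4=3.
Step 8. [r5c9∈{1,6}] in col 9, 6 fits only at r5c9, so r5c9=6.
Step 9. [r6c7∈{8}] nothing but 8 survives at r6c7, so r6c7=8.
Step 10. [r1c8∈{8,9}] r1c8 is the only open cell in box 3 admitting 8. So r1c8=8.
Step 11. [r1c3∈{6}] r1c3 has the single candidate 6. So r1c3=6.
Step 12. [r1c7∈{9}] nothing but 9 survives at r1c7. So r1c7=9.
Step 13. [r8c7∈{1}] r8c7 has the single candidate 1, so r8c7=1.
Step 14. [r4c9∈{1,9}] col 9 places 1 nowhere but r4c9. So r4c9=1.
Step 15. [r5c1∈{1,5,7}] r5c1 is the only open cell in row 5 admitting 1, so r5c1=1.
Step 16. [r7c3∈{1,7,8}] row 7 places 1 nowhere but r7c3 ⇒ r7c3=1.
Step 17. [r7c1∈{7,8}] 7 has one home in row 7: r7c1 ⇒ r7c1=7.
Step 18. [r3c2∈{1,7,8}] 1 has one home in row 3: r3c2 ⇒ r3c2=1.
Step 19. [r2c2∈{7}] r2c2 has the single candidate 7. So r2c2=7.
Step 20. [r9c6∈{3}] nothing but 3 survives at r9c6, so r9c6=3.
Step 21. [r2c7∈{6}] r2c7 has the single candidate 6 ⇒ r2c7=6.
Step 22. [r9c1∈{4}] r9c1 is down to just 4. So r9c1=4.
Step 23. [r4c3∈{7,8}] col 3 places 7 nowhere but r4c3 ⇒ r4c3=7.
Step 24. [r8c2∈{8}] only 8 remains possible at r8c2. So r8c2=8.
Step 25. [r8c9∈{9}] nothing but 9 survives at r8c9, so r8c9=9.
Step 26. [r2c5∈{9}] r2c5 is down to just 9. So r2c5=9.
Step 27. [r2c1∈{5}] r2c1's peers cover all but 5 ⇒ r2c1=5.
Step 28. [r4c2∈{2}] only 2 remains possible at r4c2, so r4c2=2.
Step 29. [r3c3∈{4,8}] in col 3, 8 fits only at r3c3. So r3c3=8.
Step 30. [r7c7∈{3}] only 3 remains possible at r7c7 ⇒ r7c7=3.
Step 31. [r8c8∈{5}] r8c8 has the single candidate 5, so r8c8=5.
Step 32. [r9c7∈{2}] nothing but 2 survives at r9c7. So r9c7=2.
Step 33. [r4c5∈{3}] r4c5 is down to just 3. So r4c5=3.
Step 34. [r8c6∈{6}] nothing but 6 survives at r8c6. So r8c6=6.
Step 35. [r3c7∈{7}] r3c7's peers cover all but 7, so r3c7=7.
Step 36. [r4c8∈{9}] only 9 remains possible at r4c8. So r4c8=9.
Step 37. [r2c8∈{1}] only 1 remains possible at r2c8 ⇒ r2c8=1.
Step 38. [r3c5∈{6}] r3c5 is down to just 6. So r3c5=6.
Step 39. [r1c2∈{3}] r1c2 has the single candidate 3. So r1c2=3.
Step 40. [r5c6∈{5}] only 5 remains possible at r5c6 ⇒ r5c6=5.
Step 41. [r3c1∈{9}] r3c1 is down to just 9. So r3c1=9.
Step 42. [r3c4∈{4}] nothing but 4 survives at r3c4, so r3c4=4.
Step 43. [r7c6∈{9}] r7c6's peers cover all but 9. So r7c6=9.
Step 44. [r2c3∈{4}] r2c3 has the single candidate 4. So r2c3=4.
Step 45. [r7c9∈{8}] r7c9 has the single candidate 8 ⇒ r7c9=8.
Step 46. [r6c3∈{5}] r6c3 has the single candidate 5. So r6c3=5.
Step 47. [r6c1∈{6}] only 6 remains possible at r6c1. So r6c1=6.
Step 48. [r5c8∈{7}] r5c8 is down to just 7 ⇒ r5c8=7.
Step 49. [r4c6∈{4}] r4c6 is down to just 4. So r4c6=4.
Step 50. [r1c1∈{2}] r1c1's peers cover all but 2 ⇒ r1c1=2.
Step 51. [r8c4∈{7}] only 7 remains possible at r8c4 ⇒ r8c4=7.
Step 52. [r4c1∈{8}] r4c1's peers cover all but 8 ⇒ r4c1=8.

Answer: 2 3 6 5 7 1 9 8 4 / 5 7 4 3 9 8 6 1 2 / 9 1 8 4 6 2 7 3 5 / 8 2 7 6 3 4 5 9 1 / 1 9 3 8 2 5 4 7 6 / 6 4 5 9 1 7 8 2 3 / 7 6 1 2 5 9 3 4 8 / 3 8 2 7 4 6 1 5 9 / 4 5 9 1 8 3 2 6 7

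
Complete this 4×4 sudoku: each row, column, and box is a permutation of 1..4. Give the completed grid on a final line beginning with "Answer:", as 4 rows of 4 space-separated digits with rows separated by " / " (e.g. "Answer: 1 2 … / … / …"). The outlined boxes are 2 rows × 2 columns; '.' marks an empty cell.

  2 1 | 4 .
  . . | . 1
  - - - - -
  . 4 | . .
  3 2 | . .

Step 1. [r3c4∈{2,3}] col 4 places 2 nowhere but r3c4 ⇒ r3c4=2.
Step 2. [r3c3∈{1,3}] r3c3 is the only open cell in row 3 admitting 3, so r3c3=3.
Step 3. [r4c3∈{1}] r4c3 has the single candidate 1, so r4c3=1.
Step 4. [r2c3∈{2}] only 2 remains possible at r2c3, so r2c3=2.
Step 5. [r3c1∈{1}] only 1 remains possible at r3c1, so r3c1=1.
Step 6. [r2c2∈{3}] r2c2's peers cover all but 3. So r2c2=3.
Step 7. [r1c4∈{3}] only 3 remains possible at r1c4, so r1c4=3.
Step 8. [r4c4∈{4}] r4c4 has the single candidate 4. So r4c4=4.
Step 9. [r2c1∈{4}] r2c1 is down to just 4, so r2c1=4.

Answer: 2 1 4 3 / 4 3 2 1 / 1 4 3 2 / 3 2 1 4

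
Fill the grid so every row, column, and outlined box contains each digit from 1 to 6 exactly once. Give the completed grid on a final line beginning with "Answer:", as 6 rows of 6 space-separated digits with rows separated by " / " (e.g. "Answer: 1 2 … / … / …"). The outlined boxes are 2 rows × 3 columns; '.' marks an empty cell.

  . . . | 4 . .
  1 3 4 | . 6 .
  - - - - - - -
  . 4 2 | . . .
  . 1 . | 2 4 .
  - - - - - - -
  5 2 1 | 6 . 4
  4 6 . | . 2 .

Step 1. [r2c4∈{5}] nothing but 5 survives at r2c4. So r2c4=5.
Step 2. [r3c5∈{1,3,5}] 5 has one home in col 5: r3c5 ⇒ r3c5=5.
Step 3. [r5c5∈{3}] r5c5 has the single candidate 3, so r5c5=3.
Step 4. [r3c4∈{1,3}] r3c4 is the only open cell in col 4 admitting 3 ⇒ r3c4=3.
Step 5. [r3c1∈{6}] r3c1's peers cover all but 6, so r3c1=6.
Step 6. [r3c6∈{1}] only 1 remains possible at r3c6, so r3c6=1.
Step 7. [r4c3∈{3,5}] in row 4, 5 fits only at r4c3, so r4c3=5.
Step 8. [r1c1∈{2}] nothing but 2 survives at r1c1 ⇒ r1c1=2.
Step 9. [r1c2∈{5}] nothing but 5 survives at r1c2 ⇒ r1c2=5.
Step 10. [r2c6∈{2}] only 2 remains possible at r2c6 ⇒ r2c6=2.
Step 11. [r4c1∈{3}] r4c1's peers cover all but 3. So r4c1=3.
Step 12. [r4c6∈{6}] r4c6 is down to just 6, so r4c6=6.
Step 13. [r6c4∈{1}] nothing but 1 survives at r6c4. So r6c4=1.
Step 14. [r6c3∈{3}] nothing but 3 survives at r6c3 ⇒ r6c3=3.
Step 15. [r6c6∈{5}] nothing but 5 survives at r6c6, so r6c6=5.
Step 16. [r1c6∈{3}] r1c6 has the single candidate 3 ⇒ r1c6=3.
Step 17. [r1c5∈{1}] r1c5 is down to just 1 ⇒ r1c5=1.
Step 18. [r1c3∈{6}] r1c3 has the single candidate 6 ⇒ r1c3=6.

Answer: 2 5 6 4 1 3 / 1 3 4 5 6 2 / 6 4 2 3 5 1 / 3 1 5 2 4 6 / 5 2 1 6 3 4 / 4 6 3 1 2 5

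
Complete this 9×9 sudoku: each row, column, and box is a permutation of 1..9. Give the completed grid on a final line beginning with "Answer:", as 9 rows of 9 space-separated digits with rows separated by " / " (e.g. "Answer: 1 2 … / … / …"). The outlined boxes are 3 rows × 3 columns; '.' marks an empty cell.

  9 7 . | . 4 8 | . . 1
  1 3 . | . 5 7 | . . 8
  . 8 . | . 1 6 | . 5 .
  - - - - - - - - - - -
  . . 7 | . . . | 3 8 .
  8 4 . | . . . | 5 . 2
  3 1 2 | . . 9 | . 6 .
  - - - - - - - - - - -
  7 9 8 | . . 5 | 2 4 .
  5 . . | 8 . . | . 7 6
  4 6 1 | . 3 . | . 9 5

Step 1. [r7c4∈{1,6}] 1 has one home in row 7: r7c4, so r7c4=1.
Step 2. [r9c6∈{2}] r9c6 has the single candidate 2, so r9c6=2.
Step 3. [r1c8∈{2,3}] across col 8, 3 lands solely at r1c8 ⇒ r1c8=3.
Step 4. [r3c3∈{4}] nothing but 4 survives at r3c3, so r3c3=4.
Step 5. [r6c4∈{4,5,7}] across row 6, 5 lands solely at r6c4, so r6c4=5.
Step 6. [r4c4∈{2,4,6}] across col 4, 4 lands solely at r4c4, so r4c4=4.
Step 7. [r5c4∈{3,6,7}] col 4 places 6 nowhere but r5c4 ⇒ r5c4=6.
Step 8. [r2c7∈{4,6,9}] row 2 places 4 nowhere but r2c7 ⇒ r2c7=4.
Step 9. [r3c7∈{7,9}] 9 has one home in col 7: r3c7. So r3c7=9.
Step 10. [r1c4∈{2}] only 2 remains possible at r1c4, so r1c4=2.
Step 11. [r6c7∈{7}] r6c7 has the single candidate 7 ⇒ r6c7=7.
Step 12. [r1c7∈{6}] r1c7's peers cover all but 6, so r1c7=6.
Step 13. [r5c8∈{1}] r5c8's peers cover all but 1, so r5c8=1.
Step 14. [r4c2∈{5}] r4c2 has the single candidate 5. So r4c2=5.
Step 15. [r5c5∈{7}] r5c5 has the single candidate 7 ⇒ r5c5=7.
Step 16. [r1c3∈{5}] nothing but 5 survives at r1c3. So r1c3=5.
Step 17. [r8c3∈{3}] r8c3 is down to just 3 ⇒ r8c3=3.
Step 18. [r5c6∈{3}] r5c6 has the single candidate 3. So r5c6=3.
Step 19. [r2c4∈{9}] r2c4 is down to just 9, so r2c4=9.
Step 20. [r7c5∈{6}] r7c5's peers cover all but 6, so r7c5=6.
Step 21. [r8c6∈{4}] r8c6 is down to just 4. So r8c6=4.
Step 22. [r8c2∈{2}] r8c2 has the single candidate 2. So r8c2=2.
Step 23. [r2c8∈{2}] r2c8 is down to just 2 ⇒ r2c8=2.
Step 24. [r6c9∈{4}] only 4 remains possible at r6c9 ⇒ r6c9=4.
Step 25. [r4c5∈{2}] r4c5 has the single candidate 2, so r4c5=2.
Step 26. [r9c7∈{8}] only 8 remains possible at r9c7, so r9c7=8.
Step 27. [r3c1∈{2}] r3c1's peers cover all but 2 ⇒ r3c1=2.
Step 28. [r8c7∈{1}] r8c7 has the single candidate 1 ⇒ r8c7=1.
Step 29. [r4c6∈{1}] r4c6 has the single candidate 1, so r4c6=1.
Step 30. [r2c3∈{6}] r2c3 is down to just 6, so r2c3=6.
Step 31. [r7c9∈{3}] only 3 remains possible at r7c9. So r7c9=3.
Step 32. [r5c3∈{9}] nothing but 9 survives at r5c3. So r5c3=9.
Step 33. [r6c5∈{8}] r6c5 is down to just 8, so r6c5=8.
Step 34. [r9c4∈{7}] r9c4's peers cover all but 7. So r9c4=7.
Step 35. [r4c1∈{6}] r4c1's peers cover all but 6. So r4c1=6.
Step 36. [r3c4∈{3}] r3c4's peers cover all but 3 ⇒ r3c4=3.
Step 37. [r3c9∈{7}] r3c9 is down to just 7 ⇒ r3c9=7.
Step 38. [r4c9∈{9}] nothing but 9 survives at r4c9, so r4c9=9.
Step 39. [r8c5∈{9}] r8c5 has the single candidate 9. So r8c5=9.

Answer: 9 7 5 2 4 8 6 3 1 / 1 3 6 9 5 7 4 2 8 / 2 8 4 3 1 6 9 5 7 / 6 5 7 4 2 1 3 8 9 / 8 4 9 6 7 3 5 1 2 / 3 1 2 5 8 9 7 6 4 / 7 9 8 1 6 5 2 4 3 / 5 2 3 8 9 4 1 7 6 / 4 6 1 7 3 2 8 9 5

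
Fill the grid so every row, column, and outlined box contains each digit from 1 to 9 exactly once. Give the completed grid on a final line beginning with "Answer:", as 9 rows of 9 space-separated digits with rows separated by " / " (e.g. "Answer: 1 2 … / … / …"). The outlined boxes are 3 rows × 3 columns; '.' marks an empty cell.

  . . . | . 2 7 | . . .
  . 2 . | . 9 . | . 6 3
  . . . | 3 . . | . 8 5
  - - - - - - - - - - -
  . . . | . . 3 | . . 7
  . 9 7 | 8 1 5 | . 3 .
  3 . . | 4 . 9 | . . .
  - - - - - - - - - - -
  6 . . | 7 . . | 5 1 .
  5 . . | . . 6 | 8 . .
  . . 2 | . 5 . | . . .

Step 1. [r3c7∈{1,2,4,7,9}] 2 has one home in row 3: r3c7, so r3c7=2.
Step 2. [r2c6∈{1,4,8}] box 2 places 8 nowhere but r2c6. So r2c6=8.
Step 3. [r4c5∈{6}] r4c5's peers cover all but 6. So r4c5=6.
Step 4. [r3c5∈{4}] r3c5 has the single candidate 4. So r3c5=4.
Step 5. [r3c6∈{1}] r3c6 is down to just 1. So r3c6=1.
Step 6. [r9c6∈{4}] r9c6 is down to just 4. So r9c6=4.
Step 7. [r6c9∈{1,2,6,8}] col 9 places 8 nowhere but r6c9, so r6c9=8.
Step 8. [r1c9∈{1,4,9}] across col 9, 1 lands solely at r1c9 ⇒ r1c9=1.
Step 9. [r9c7∈{3,6,7,9}] in col 7, 3 fits only at r9c7 ⇒ r9c7=3.
Step 10. [r6c8∈{2,5}] r6c8 is the only open cell in row 6 admitting 2 ⇒ r6c8=2.
Step 11. [r4c8∈{4,5,9}] col 8 places 5 nowhere but r4c8. So r4c8=5.
Step 12. [r1c4∈{5,6}] in col 4, 6 fits only at r1c4. So r1c4=6.
Step 13. [r8c5∈{3}] r8c5's peers cover all but 3, so r8c5=3.
Step 14. [r4c7∈{1,4,9}] across row 4, 9 lands solely at r4c7 ⇒ r4c7=9.
Step 15. [r1c7∈{4}] r1c7 has the single candidate 4, so r1c7=4.
Step 16. [r8c8∈{4,7,9}] in col 8, 4 fits only at r8c8. So r8c8=4.
Step 17. [r8c2∈{1,7}] 7 has one home in row 8: r8c2. So r8c2=7.
Step 18. [r1c8∈{9}] r1c8's peers cover all but 9 ⇒ r1c8=9.
Step 19. [r1c1∈{8}] r1c1 has the single candidate 8 ⇒ r1c1=8.
Step 20. [r9c2∈{1,8}] across row 9, 8 lands solely at r9c2, so r9c2=8.
Step 21. [r6c7∈{1,6}] 1 has one home in col 7: r6c7. So r6c7=1.
Step 22. [r4c2∈{1,4}] 1 has one home in col 2: r4c2. So r4c2=1.
Step 23. [r3c2∈{6}] r3c2 has the single candidate 6. So r3c2=6.
Step 24. [r3c3∈{9}] r3c3 is down to just 9 ⇒ r3c3=9.
Step 25. [r9c1∈{1,9}] in col 1, 9 fits only at r9c1. So r9c1=9.
Step 26. [r2c1∈{1,4,7}] r2c1 is the only open cell in col 1 admitting 1. So r2c1=1.
Step 27. [r8c4∈{1,2,9}] across col 4, 9 lands solely at r8c4 ⇒ r8c4=9.
Step 28. [r2c3∈{4,5}] r2c3 is the only open cell in row 2 admitting 4, so r2c3=4.
Step 29. [r7c3∈{3}] r7c3's peers cover all but 3, so r7c3=3.
Step 30. [r6c2∈{5}] only 5 remains possible at r6c2. So r6c2=5.
Step 31. [r4c1∈{2,4}] in row 4, 4 fits only at r4c1 ⇒ r4c1=4.
Step 32. [r5c9∈{4,6}] row 5 places 4 nowhere but r5c9. So r5c9=4.
Step 33. [r7c9∈{2,9}] across row 7, 9 lands solely at r7c9 ⇒ r7c9=9.
Step 34. [r2c7∈{7}] r2c7 is down to just 7 ⇒ r2c7=7.
Step 35. [r7c5∈{8}] nothing but 8 survives at r7c5, so r7c5=8.
Step 36. [r8c3∈{1}] r8c3's peers cover all but 1 ⇒ r8c3=1.
Step 37. [r9c9∈{6}] r9c9 is down to just 6 ⇒ r9c9=6.
Step 38. [r1c2∈{3}] r1c2 has the single candidate 3, so r1c2=3.
Step 39. [r5c1∈{2}] r5c1 has the single candidate 2. So r5c1=2.
Step 40. [r7c2∈{4}] nothing but 4 survives at r7c2, so r7c2=4.
Step 41. [r6c3∈{6}] r6c3 has the single candidate 6, so r6c3=6.
Step 42. [r9c4∈{1}] r9c4's peers cover all but 1 ⇒ r9c4=1.
Step 43. [r5c7∈{6}] r5c7's peers cover all but 6 ⇒ r5c7=6.
Step 44. [r8c9∈{2}] r8c9's peers cover all but 2 ⇒ r8c9=2.
Step 45. [r1c3∈{5}] nothing but 5 survives at r1c3, so r1c3=5.
Step 46. [r2c4∈{5}] nothing but 5 survives at r2c4, so r2c4=5.
Step 47. [r6c5∈{7}] r6c5 is down to just 7. So r6c5=7.
Step 48. [r9c8∈{7}] r9c8's peers cover all but 7, so r9c8=7.
Step 49. [r7c6∈{2}] r7c6 has the single candidate 2 ⇒ r7c6=2.
Step 50. [r4c3∈{8}] r4c3 is down to just 8. So r4c3=8.
Step 51. [r3c1∈{7}] only 7 remains possible at r3c1 ⇒ r3c1=7.
Step 52. [r4c4∈{2}] nothing but 2 survives at r4c4, so r4c4=2.

Answer: 8 3 5 6 2 7 4 9 1 / 1 2 4 5 9 8 7 6 3 / 7 6 9 3 4 1 2 8 5 / 4 1 8 2 6 3 9 5 7 / 2 9 7 8 1 5 6 3 4 / 3 5 6 4 7 9 1 2 8 / 6 4 3 7 8 2 5 1 9 / 5 7 1 9 3 6 8 4 2 / 9 8 2 1 5 4 3 7 6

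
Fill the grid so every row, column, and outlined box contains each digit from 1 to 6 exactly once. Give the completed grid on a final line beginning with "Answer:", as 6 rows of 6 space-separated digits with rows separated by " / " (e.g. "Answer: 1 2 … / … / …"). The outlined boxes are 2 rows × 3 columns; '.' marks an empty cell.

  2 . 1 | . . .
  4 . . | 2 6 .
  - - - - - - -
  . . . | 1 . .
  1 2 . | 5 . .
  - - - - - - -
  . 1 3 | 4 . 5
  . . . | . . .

Step 1. [r1c4∈{3}] r1c4 is down to just 3, so r1c4=3.
Step 2. [r6c3∈{2,4,5,6}] across col 3, 2 lands solely at r6c3, so r6c3=2.
Step 3. [r3c1∈{3,5,6}] 3 has one home in col 1: r3c1 ⇒ r3c1=3.
Step 4. [r1c2∈{5,6}] in row 1, 6 fits only at r1c2 ⇒ r1c2=6.
Step 5. [r3c6∈{2,4,6}] r3c6 is the only open cell in col 6 admitting 2 ⇒ r3c6=2.
Step 6. [r3c5∈{4}] nothing but 4 survives at r3c5, so r3c5=4.
Step 7. [r4c6∈{3,6}] box 4 places 6 nowhere but r4c6 ⇒ r4c6=6.
Step 8. [r3c2∈{5}] r3c2 has the single candidate 5 ⇒ r3c2=5.
Step 9. [r6c5∈{1,3}] across col 5, 1 lands solely at r6c5, so r6c5=1.
Step 10. [r6c4∈{6}] nothing but 6 survives at r6c4, so r6c4=6.
Step 11. [r2c6∈{1}] r2c6 has the single candidate 1 ⇒ r2c6=1.
Step 12. [r6c1∈{5}] nothing but 5 survives at r6c1. So r6c1=5.
Step 13. [r1c5∈{5}] r1c5 is down to just 5 ⇒ r1c5=5.
Step 14. [r6c2∈{4}] only 4 remains possible at r6c2. So r6c2=4.
Step 15. [r1c6∈{4}] nothing but 4 survives at r1c6 ⇒ r1c6=4.
Step 16. [r3c3∈{6}] r3c3 is down to just 6, so r3c3=6.
Step 17. [r2c2∈{3}] r2c2 is down to just 3. So r2c2=3.
Step 18. [r5c1∈{6}] nothing but 6 survives at r5c1. So r5c1=6.
Step 19. [r4c5∈{3}] only 3 remains possible at r4c5. So r4c5=3.
Step 20. [r5c5∈{2}] only 2 remains possible at r5c5, so r5c5=2.
Step 21. [r6c6∈{3}] r6c6's peers cover all but 3, so r6c6=3.
Step 22. [r2c3∈{5}] r2c3 is down to just 5, so r2c3=5.
Step 23. [r4c3∈{4}] r4c3 has the single candidate 4. So r4c3=4.

Answer: 2 6 1 3 5 4 / 4 3 5 2 6 1 / 3 5 6 1 4 2 / 1 2 4 5 3 6 / 6 1 3 4 2 5 / 5 4 2 6 1 3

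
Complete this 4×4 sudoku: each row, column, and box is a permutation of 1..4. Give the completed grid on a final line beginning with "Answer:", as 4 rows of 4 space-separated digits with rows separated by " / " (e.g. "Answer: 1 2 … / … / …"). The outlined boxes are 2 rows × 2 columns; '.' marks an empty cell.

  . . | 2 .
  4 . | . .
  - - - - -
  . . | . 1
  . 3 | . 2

Step 1. [r1c1∈{1,3}] in col 1, 3 fits only at r1c1, so r1c1=3.
Step 2. [r3c2∈{2,4}] col 2 places 4 nowhere but r3c2, so r3c2=4.
Step 3. [r2c3∈{1,3}] r2c3 is the only open cell in col 3 admitting 1. So r2c3=1.
Step 4. [r1c4∈{4}] only 4 remains possible at r1c4, so r1c4=4.
Step 5. [r4c1∈{1}] r4c1's peers cover all but 1 ⇒ r4c1=1.
Step 6. [r3c3∈{3}] nothing but 3 survives at r3c3. So r3c3=3.
Step 7. [r2c4∈{3}] r2c4 is down to just 3, so r2c4=3.
Step 8. [r3c1∈{2}] only 2 remains possible at r3c1 ⇒ r3c1=2.
Step 9. [r4c3∈{4}] r4c3's peers cover all but 4 ⇒ r4c3=4.
Step 10. [r1c2∈{1}] r1c2 is down to just 1, so r1c2=1.
Step 11. [r2c2∈{2}] only 2 remains possible at r2c2. So r2c2=2.

Answer: 3 1 2 4 / 4 2 1 3 / 2 4 3 1 / 1 3 4 2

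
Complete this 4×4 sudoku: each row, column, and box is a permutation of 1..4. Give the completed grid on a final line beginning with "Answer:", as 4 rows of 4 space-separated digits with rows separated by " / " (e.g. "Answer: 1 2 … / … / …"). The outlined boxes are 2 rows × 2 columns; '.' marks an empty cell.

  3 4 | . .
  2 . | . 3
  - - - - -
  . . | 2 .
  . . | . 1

Step 1. [r3c1∈{1,4}] in col 1, 1 fits only at r3c1, so r3c1=1.
Step 2. [r2c3∈{1,4}] in row 2, 4 fits only at r2c3. So r2c3=4.
Step 3. [r4c3∈{3}] r4c3's peers cover all but 3 ⇒ r4c3=3.
Step 4. [r2c2∈{1}] r2c2 has the single candidate 1. So r2c2=1.
Step 5. [r1c3∈{1}] r1c3's peers cover all but 1 ⇒ r1c3=1.
Step 6. [r4c1∈{4}] only 4 remains possible at r4c1 ⇒ r4c1=4.
Step 7. [r3c2∈{3}] r3c2's peers cover all but 3, so r3c2=3.
Step 8. [r4c2∈{2}] r4c2 has the single candidate 2. So r4c2=2.
Step 9. [r3c4∈{4}] only 4 remains possible at r3c4 ⇒ r3c4=4.
Step 10. [r1c4∈{2}] r1c4 has the single candidate 2 ⇒ r1c4=2.

Answer: 3 4 1 2 / 2 1 4 3 / 1 3 2 4 / 4 2 3 1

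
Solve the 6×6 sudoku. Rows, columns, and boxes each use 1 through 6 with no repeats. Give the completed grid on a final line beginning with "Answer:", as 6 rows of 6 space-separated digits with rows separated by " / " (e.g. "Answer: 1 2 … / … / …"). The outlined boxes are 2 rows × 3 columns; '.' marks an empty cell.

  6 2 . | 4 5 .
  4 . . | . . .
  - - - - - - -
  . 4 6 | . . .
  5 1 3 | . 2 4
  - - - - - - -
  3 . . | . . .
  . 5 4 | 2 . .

Step 1. [r1c6∈{1,3}] across row 1, 3 lands solely at r1c6. So r1c6=3.
Step 2. [r3c4∈{1,3,5}] in col 4, 3 fits only at r3c4, so r3c4=3.
Step 3. [r3c5∈{1}] r3c5's peers cover all but 1. So r3c5=1.
Step 4. [r2c5∈{6}] r2c5's peers cover all but 6. So r2c5=6.
Step 5. [r5c4∈{1,5,6}] r5c4 is the only open cell in col 4 admitting 5 ⇒ r5c4=5.
Step 6. [r6c1∈{1}] r6c1 has the single candidate 1. So r6c1=1.
Step 7. [r2c4∈{1}] only 1 remains possible at r2c4, so r2c4=1.
Step 8. [r5c6∈{1,6}] r5c6 is the only open cell in row 5 admitting 1. So r5c6=1.
Step 9. [r3c1∈{2}] r3c1 has the single candidate 2 ⇒ r3c1=2.
Step 10. [r5c3∈{2}] only 2 remains possible at r5c3. So r5c3=2.
Step 11. [r4c4∈{6}] nothing but 6 survives at r4c4. So r4c4=6.
Step 12. [r2c3∈{5}] only 5 remains possible at r2c3, so r2c3=5.
Step 13. [r2c2∈{3}] only 3 remains possible at r2c2. So r2c2=3.
Step 14. [r5c2∈{6}] r5c2 is down to just 6. So r5c2=6.
Step 15. [r6c6∈{6}] only 6 remains possible at r6c6, so r6c6=6.
Step 16. [r3c6∈{5}] only 5 remains possible at r3c6. So r3c6=5.
Step 17. [r5c5∈{4}] r5c5 is down to just 4, so r5c5=4.
Step 18. [r6c5∈{3}] only 3 remains possible at r6c5, so r6c5=3.
Step 19. [r2c6∈{2}] only 2 remains possible at r2c6 ⇒ r2c6=2.
Step 20. [r1c3∈{1}] r1c3's peers cover all but 1 ⇒ r1c3=1.

Answer: 6 2 1 4 5 3 / 4 3 5 1 6 2 / 2 4 6 3 1 5 / 5 1 3 6 2 4 / 3 6 2 5 4 1 / 1 5 4 2 3 6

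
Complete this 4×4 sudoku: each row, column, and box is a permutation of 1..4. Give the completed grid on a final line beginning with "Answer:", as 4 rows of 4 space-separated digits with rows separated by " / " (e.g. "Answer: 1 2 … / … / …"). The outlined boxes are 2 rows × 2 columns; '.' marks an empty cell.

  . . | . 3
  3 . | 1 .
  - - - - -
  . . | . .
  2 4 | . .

Step 1. [r2c4∈{2,4}] in row 2, 4 fits only at r2c4 ⇒ r2c4=4.
Step 2. [r3c1∈{1}] r3c1's peers cover all but 1. So r3c1=1.
Step 3. [r3c3∈{2,3,4}] across row 3, 4 lands solely at r3c3, so r3c3=4.
Step 4. [r1c2∈{1,2}] across row 1, 1 lands solely at r1c2. So r1c2=1.
Step 5. [r1c1∈{4}] only 4 remains possible at r1c1 ⇒ r1c1=4.
Step 6. [r2c2∈{2}] r2c2's peers cover all but 2. So r2c2=2.
Step 7. [r3c2∈{3}] nothing but 3 survives at r3c2 ⇒ r3c2=3.
Step 8. [r4c4∈{1}] nothing but 1 survives at r4c4 ⇒ r4c4=1.
Step 9. [r4c3∈{3}] r4c3 is down to just 3 ⇒ r4c3=3.
Step 10. [r1c3∈{2}] only 2 remains possible at r1c3 ⇒ r1c3=2.
Step 11. [r3c4∈{2}] nothing but 2 survives at r3c4 ⇒ r3c4=2.

Answer: 4 1 2 3 / 3 2 1 4 / 1 3 4 2 / 2 4 3 1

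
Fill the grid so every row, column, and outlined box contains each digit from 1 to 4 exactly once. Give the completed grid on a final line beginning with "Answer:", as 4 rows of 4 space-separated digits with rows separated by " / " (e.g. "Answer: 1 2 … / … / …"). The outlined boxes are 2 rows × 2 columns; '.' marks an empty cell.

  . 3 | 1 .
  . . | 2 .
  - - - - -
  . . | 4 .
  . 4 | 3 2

Step 1. [r4c1∈{1}] r4c1's peers cover all but 1. So r4c1=1.
Step 2. [r1c4∈{4}] r1c4 has the single candidate 4. So r1c4=4.
Step 3. [r1c1∈{2}] nothing but 2 survives at r1c1, so r1c1=2.
Step 4. [r3c4∈{1}] r3c4's peers cover all but 1 ⇒ r3c4=1.
Step 5. [r3c1∈{3}] nothing but 3 survives at r3c1, so r3c1=3.
Step 6. [r3c2∈{2}] r3c2's peers cover all but 2, so r3c2=2.
Step 7. [r2c2∈{1}] r2c2 has the single candidate 1. So r2c2=1.
Step 8. [r2c4∈{3}] r2c4's peers cover all but 3 ⇒ r2c4=3.
Step 9. [r2c1∈{4}] only 4 remains possible at r2c1 ⇒ r2c1=4.

Answer: 2 3 1 4 / 4 1 2 3 / 3 2 4 1 / 1 4 3 2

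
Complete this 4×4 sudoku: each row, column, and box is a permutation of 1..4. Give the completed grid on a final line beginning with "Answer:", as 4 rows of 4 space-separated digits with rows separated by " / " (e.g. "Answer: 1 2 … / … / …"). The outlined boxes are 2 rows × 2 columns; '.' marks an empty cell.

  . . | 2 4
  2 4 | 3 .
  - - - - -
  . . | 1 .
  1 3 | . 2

Step 1. [r3c4∈{3}] only 3 remains possible at r3c4. So r3c4=3.
Step 2. [r3c1∈{4}] r3c1 has the single candidate 4 ⇒ r3c1=4.
Step 3. [r1c1∈{3}] r1c1 has the single candidate 3 ⇒ r1c1=3.
Step 4. [r4c3∈{4}] r4c3 has the single candidate 4. So r4c3=4.
Step 5. [r3c2∈{2}] r3c2 has the single candidate 2. So r3c2=2.
Step 6. [r2c4∈{1}] r2c4 is down to just 1, so r2c4=1.
Step 7. [r1c2∈{1}] r1c2 has the single candidate 1 ⇒ r1c2=1.

Answer: 3 1 2 4 / 2 4 3 1 / 4 2 1 3 / 1 3 4 2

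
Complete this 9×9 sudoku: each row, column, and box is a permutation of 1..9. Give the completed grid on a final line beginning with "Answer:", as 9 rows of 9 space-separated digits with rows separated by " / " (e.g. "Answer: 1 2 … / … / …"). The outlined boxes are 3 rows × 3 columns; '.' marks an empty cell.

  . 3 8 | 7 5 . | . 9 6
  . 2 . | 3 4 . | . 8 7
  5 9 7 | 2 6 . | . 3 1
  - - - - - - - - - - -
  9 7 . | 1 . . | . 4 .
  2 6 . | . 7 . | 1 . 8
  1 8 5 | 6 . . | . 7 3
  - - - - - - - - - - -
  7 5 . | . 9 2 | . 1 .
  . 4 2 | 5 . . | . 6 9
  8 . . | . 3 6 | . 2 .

Step 1. [r7c4∈{4,8}] col 4 places 8 nowhere but r7c4 ⇒ r7c4=8.
Step 2. [r4c9∈{2,5}] in col 9, 2 fits only at r4c9. So r4c9=2.
Step 3. [r9c4∈{4}] nothing but 4 survives at r9c4, so r9c4=4.
Step 4. [r4c3∈{3}] nothing but 3 survives at r4c3, so r4c3=3.
Step 5. [r5c6∈{3,4,5,9}] r5c6 is the only open cell in row 5 admitting 3. So r5c6=3.
Step 6. [r2c3∈{1,6}] r2c3 is the only open cell in box 1 admitting 1. So r2c3=1.
Step 7. [r9c7∈{5,7}] r9c7 is the only open cell in row 9 admitting 7. So r9c7=7.
Step 8. [r3c7∈{4}] only 4 remains possible at r3c7 ⇒ r3c7=4.
Step 9. [r4c6∈{5,8}] in col 6, 5 fits only at r4c6 ⇒ r4c6=5.
Step 10. [r8c1∈{3}] nothing but 3 survives at r8c1 ⇒ r8c1=3.
Step 11. [r8c5∈{1}] r8c5 is down to just 1. So r8c5=1.
Step 12. [r5c4∈{9}] only 9 remains possible at r5c4, so r5c4=9.
Step 13. [r2c1∈{6}] only 6 remains possible at r2c1. So r2c1=6.
Step 14. [r6c7∈{9}] r6c7 is down to just 9, so r6c7=9.
Step 15. [r7c7∈{3}] nothing but 3 survives at r7c7, so r7c7=3.
Step 16. [r1c1∈{4}] r1c1's peers cover all but 4 ⇒ r1c1=4.
Step 17. [r5c8∈{5}] r5c8 is down to just 5, so r5c8=5.
Step 18. [r5c3∈{4}] only 4 remains possible at r5c3. So r5c3=4.
Step 19. [r7c9∈{4}] r7c9 has the single candidate 4 ⇒ r7c9=4.
Step 20. [r9c9∈{5}] only 5 remains possible at r9c9, so r9c9=5.
Step 21. [r1c7∈{2}] nothing but 2 survives at r1c7 ⇒ r1c7=2.
Step 22. [r9c3∈{9}] r9c3's peers cover all but 9 ⇒ r9c3=9.
Step 23. [r6c6∈{4}] only 4 remains possible at r6c6 ⇒ r6c6=4.
Step 24. [r4c5∈{8}] only 8 remains possible at r4c5 ⇒ r4c5=8.
Step 25. [r4c7∈{6}] r4c7 has the single candidate 6. So r4c7=6.
Step 26. [r7c3∈{6}] only 6 remains possible at r7c3 ⇒ r7c3=6.
Step 27. [r8c6∈{7}] r8c6 has the single candidate 7 ⇒ r8c6=7.
Step 28. [r1c6∈{1}] r1c6's peers cover all but 1 ⇒ r1c6=1.
Step 29. [r2c6∈{9}] only 9 remains possible at r2c6 ⇒ r2c6=9.
Step 30. [r9c2∈{1}] r9c2 has the single candidate 1 ⇒ r9c2=1.
Step 31. [r8c7∈{8}] only 8 remains possible at r8c7. So r8c7=8.
Step 32. [r6c5∈{2}] r6c5's peers cover all but 2 ⇒ r6c5=2.
Step 33. [r3c6∈{8}] r3c6 has the single candidate 8, so r3c6=8.
Step 34. [r2c7∈{5}] r2c7 has the single candidate 5. So r2c7=5.

Answer: 4 3 8 7 5 1 2 9 6 / 6 2 1 3 4 9 5 8 7 / 5 9 7 2 6 8 4 3 1 / 9 7 3 1 8 5 6 4 2 / 2 6 4 9 7 3 1 5 8 / 1 8 5 6 2 4 9 7 3 / 7 5 6 8 9 2 3 1 4 / 3 4 2 5 1 7 8 6 9 / 8 1 9 4 3 6 7 2 5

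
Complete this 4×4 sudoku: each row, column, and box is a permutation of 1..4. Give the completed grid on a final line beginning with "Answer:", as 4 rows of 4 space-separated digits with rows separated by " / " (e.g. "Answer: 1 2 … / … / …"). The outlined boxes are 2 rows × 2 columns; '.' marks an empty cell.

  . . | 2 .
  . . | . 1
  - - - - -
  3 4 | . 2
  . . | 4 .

Step 1. [r2c3∈{3}] r2c3 has the single candidate 3 ⇒ r2c3=3.
Step 2. [r2c1∈{2,4}] 4 has one home in row 2: r2c1. So r2c1=4.
Step 3. [r4c1∈{1,2}] 2 has one home in col 1: r4c1 ⇒ r4c1=2.
Step 4. [r4c2∈{1}] r4c2 has the single candidate 1 ⇒ r4c2=1.
Step 5. [r2c2∈{2}] nothing but 2 survives at r2c2, so r2c2=2.
Step 6. [r1c1∈{1}] only 1 remains possible at r1c1 ⇒ r1c1=1.
Step 7. [r1c4∈{4}] r1c4's peers cover all but 4, so r1c4=4.
Step 8. [r3c3∈{1}] only 1 remains possible at r3c3. So r3c3=1.
Step 9. [r4c4∈{3}] r4c4 has the single candidate 3 ⇒ r4c4=3.
Step 10. [r1c2∈{3}] nothing but 3 survives at r1c2 ⇒ r1c2=3.

Answer: 1 3 2 4 / 4 2 3 1 / 3 4 1 2 / 2 1 4 3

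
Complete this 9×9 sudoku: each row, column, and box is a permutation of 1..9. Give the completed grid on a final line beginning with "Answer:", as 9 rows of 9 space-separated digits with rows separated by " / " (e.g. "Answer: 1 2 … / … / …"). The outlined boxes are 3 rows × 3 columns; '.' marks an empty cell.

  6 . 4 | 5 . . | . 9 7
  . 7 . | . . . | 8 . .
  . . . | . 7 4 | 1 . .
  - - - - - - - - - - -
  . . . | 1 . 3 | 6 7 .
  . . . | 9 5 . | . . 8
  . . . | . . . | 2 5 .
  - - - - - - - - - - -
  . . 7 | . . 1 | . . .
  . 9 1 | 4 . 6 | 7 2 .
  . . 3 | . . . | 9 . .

Step 1. [r1c7∈{3}] nothing but 3 survives at r1c7 ⇒ r1c7=3.
Step 2. [r7c7∈{4,5}] 5 has one home in col 7: r7c7 ⇒ r7c7=5.
Step 3. [r8c1∈{5,8}] across row 8, 5 lands solely at r8c1, so r8c1=5.
Step 4. [r8c5∈{3,8}] in row 8, 8 fits only at r8c5, so r8c5=8.
Step 5. [r9c5∈{2}] r9c5 is down to just 2 ⇒ r9c5=2.
Step 6. [r5c6∈{2,7}] in box 5, 2 fits only at r5c6. So r5c6=2.
Step 7. [r1c2∈{1,2,8}] in row 1, 2 fits only at r1c2 ⇒ r1c2=2.
Step 8. [r3c8∈{6}] r3c8 is down to just 6, so r3c8=6.
Step 9. [r5c7∈{4}] r5c7's peers cover all but 4, so r5c7=4.
Step 10. [r7c4∈{3}] only 3 remains possible at r7c4, so r7c4=3.
Step 11. [r2c1∈{1,3,9}] r2c1 is the only open cell in box 1 admitting 1, so r2c1=1.
Step 12. [r5c8∈{1,3}] r5c8 is the only open cell in col 8 admitting 3 ⇒ r5c8=3.
Step 13. [r4c3∈{2,5,8,9}] r4c3 is the only open cell in col 3 admitting 2. So r4c3=2.
Step 14. [r4c5∈{4}] r4c5 is down to just 4 ⇒ r4c5=4.
Step 15. [r6c5∈{6}] nothing but 6 survives at r6c5 ⇒ r6c5=6.
Step 16. [r9c8∈{1,4,8}] across col 8, 1 lands solely at r9c8, so r9c8=1.
Step 17. [r7c8∈{4,8}] r7c8 is the only open cell in col 8 admitting 8. So r7c8=8.
Step 18. [r6c9∈{1,9}] in col 9, 1 fits only at r6c9. So r6c9=1.
Step 19. [r2c6∈{9}] r2c6 has the single candidate 9. So r2c6=9.
Step 20. [r2c3∈{5}] r2c3 is down to just 5. So r2c3=5.
Step 21. [r1c6∈{8}] r1c6 is down to just 8. So r1c6=8.
Step 22. [r6c4∈{7,8}] r6c4 is the only open cell in col 4 admitting 8, so r6c4=8.
Step 23. [r6c3∈{9}] r6c3 is down to just 9. So r6c3=9.
Step 24. [r4c1∈{8}] r4c1 is down to just 8 ⇒ r4c1=8.
Step 25. [r9c1∈{4}] r9c1 is down to just 4. So r9c1=4.
Step 26. [r7c2∈{6}] r7c2 is down to just 6 ⇒ r7c2=6.
Step 27. [r3c4∈{2}] r3c4 is down to just 2. So r3c4=2.
Step 28. [r6c6∈{7}] nothing but 7 survives at r6c6, so r6c6=7.
Step 29. [r6c1∈{3}] r6c1 is down to just 3 ⇒ r6c1=3.
Step 30. [r3c3∈{8}] r3c3 has the single candidate 8 ⇒ r3c3=8.
Step 31. [r7c9∈{4}] r7c9's peers cover all but 4. So r7c9=4.
Step 32. [r6c2∈{4}] only 4 remains possible at r6c2. So r6c2=4.
Step 33. [r1c5∈{1}] r1c5 is down to just 1. So r1c5=1.
Step 34. [r8c9∈{3}] r8c9's peers cover all but 3. So r8c9=3.
Step 35. [r4c9∈{9}] r4c9 is down to just 9 ⇒ r4c9=9.
Step 36. [r5c1∈{7}] r5c1's peers cover all but 7. So r5c1=7.
Step 37. [r2c4∈{6}] only 6 remains possible at r2c4, so r2c4=6.
Step 38. [r5c2∈{1}] r5c2's peers cover all but 1, so r5c2=1.
Step 39. [r7c1∈{2}] r7c1 has the single candidate 2 ⇒ r7c1=2.
Step 40. [r2c8∈{4}] only 4 remains possible at r2c8, so r2c8=4.
Step 41. [r5c3∈{6}] r5c3's peers cover all but 6, so r5c3=6.
Step 42. [r3c2∈{3}] r3c2's peers cover all but 3 ⇒ r3c2=3.
Step 43. [r9c2∈{8}] only 8 remains possible at r9c2 ⇒ r9c2=8.
Step 44. [r7c5∈{9}] r7c5's peers cover all but 9 ⇒ r7c5=9.
Step 45. [r9c4∈{7}] r9c4 is down to just 7, so r9c4=7.
Step 46. [r3c1∈{9}] only 9 remains possible at r3c1. So r3c1=9.
Step 47. [r2c5∈{3}] nothing but 3 survives at r2c5. So r2c5=3.
Step 48. [r9c6∈{5}] r9c6 has the single candidate 5 ⇒ r9c6=5.
Step 49. [r9c9∈{6}] only 6 remains possible at r9c9 ⇒ r9c9=6.
Step 50. [r4c2∈{5}] r4c2 has the single candidate 5, so r4c2=5.
Step 51. [r3c9∈{5}] r3c9 has the single candidate 5. So r3c9=5.
Step 52. [r2c9∈{2}] r2c9 is down to just 2, so r2c9=2.

Answer: 6 2 4 5 1 8 3 9 7 / 1 7 5 6 3 9 8 4 2 / 9 3 8 2 7 4 1 6 5 / 8 5 2 1 4 3 6 7 9 / 7 1 6 9 5 2 4 3 8 / 3 4 9 8 6 7 2 5 1 / 2 6 7 3 9 1 5 8 4 / 5 9 1 4 8 6 7 2 3 / 4 8 3 7 2 5 9 1 6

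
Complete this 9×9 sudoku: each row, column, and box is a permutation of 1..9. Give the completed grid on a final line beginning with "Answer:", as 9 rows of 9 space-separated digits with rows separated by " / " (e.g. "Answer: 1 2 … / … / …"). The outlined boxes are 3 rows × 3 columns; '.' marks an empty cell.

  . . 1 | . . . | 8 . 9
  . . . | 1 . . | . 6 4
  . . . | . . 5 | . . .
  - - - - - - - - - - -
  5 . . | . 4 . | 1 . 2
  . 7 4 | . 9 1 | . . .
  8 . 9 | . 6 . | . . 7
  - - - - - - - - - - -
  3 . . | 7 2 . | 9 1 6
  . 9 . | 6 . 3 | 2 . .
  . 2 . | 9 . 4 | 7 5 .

Step 1. [r3c7∈{3}] r3c7's peers cover all but 3, so r3c7=3.
Step 2. [r1c2∈{3,4,5,6}] r1c2 is the only open cell in row 1 admitting 5 ⇒ r1c2=5.
Step 3. [r7c6∈{8}] r7c6's peers cover all but 8 ⇒ r7c6=8.
Step 4. [r5c9∈{3,5,8}] r5c9 is the only open cell in col 9 admitting 5. So r5c9=5.
Step 5. [r5c1∈{2,6}] r5c1 is the only open cell in box 4 admitting 2 ⇒ r5c1=2.
Step 6. [r3c1∈{4,6,7,9}] r3c1 is the only open cell in row 3 admitting 9. So r3c1=9.
Step 7. [r2c1∈{7}] r2c1 has the single candidate 7, so r2c1=7.
Step 8. [r1c6∈{2,6,7}] in col 6, 6 fits only at r1c6 ⇒ r1c6=6.
Step 9. [r8c9∈{8}] r8c9 is down to just 8. So r8c9=8.
Step 10. [r1c1∈{4}] r1c1 is down to just 4. So r1c1=4.
Step 11. [r9c3∈{6,8}] in row 9, 8 fits only at r9c3 ⇒ r9c3=8.
Step 12. [r6c6∈{2}] only 2 remains possible at r6c6. So r6c6=2.
Step 13. [r3c4∈{2,4,8}] 4 has one home in row 3: r3c4. So r3c4=4.
Step 14. [r1c4∈{2,3}] 2 has one home in col 4: r1c4 ⇒ r1c4=2.
Step 15. [r1c8∈{7}] r1c8's peers cover all but 7. So r1c8=7.
Step 16. [r4c8∈{3,8,9}] row 4 places 9 nowhere but r4c8. So r4c8=9.
Step 17. [r4c4∈{3,8}] row 4 places 8 nowhere but r4c4, so r4c4=8.
Step 18. [r9c5∈{1}] r9c5 has the single candidate 1, so r9c5=1.
Step 19. [r2c3∈{2,3}] row 2 places 2 nowhere but r2c3, so r2c3=2.
Step 20. [r2c2∈{3,8}] r2c2 is the only open cell in box 1 admitting 3. So r2c2=3.
Step 21. [r5c4∈{3}] r5c4 is down to just 3 ⇒ r5c4=3.
Step 22. [r4c2∈{6}] nothing but 6 survives at r4c2, so r4c2=6.
Step 23. [r6c7∈{4}] r6c7's peers cover all but 4, so r6c7=4.
Step 24. [r3c5∈{7,8}] across row 3, 7 lands solely at r3c5. So r3c5=7.
Step 25. [r8c3∈{5,7}] row 8 places 7 nowhere but r8c3. So r8c3=7.
Step 26. [r1c5∈{3}] nothing but 3 survives at r1c5, so r1c5=3.
Step 27. [r5c7∈{6}] r5c7 is down to just 6, so r5c7=6.
Step 28. [r3c9∈{1}] nothing but 1 survives at r3c9 ⇒ r3c9=1.
Step 29. [r4c6∈{7}] nothing but 7 survives at r4c6, so r4c6=7.
Step 30. [r7c3∈{5}] nothing but 5 survives at r7c3, so r7c3=5.
Step 31. [r6c4∈{5}] r6c4 is down to just 5 ⇒ r6c4=5.
Step 32. [r9c1∈{6}] only 6 remains possible at r9c1 ⇒ r9c1=6.
Step 33. [r3c2∈{8}] nothing but 8 survives at r3c2 ⇒ r3c2=8.
Step 34. [r2c6∈{9}] nothing but 9 survives at r2c6, so r2c6=9.
Step 35. [r6c2∈{1}] r6c2 is down to just 1 ⇒ r6c2=1.
Step 36. [r2c5∈{8}] r2c5's peers cover all but 8, so r2c5=8.
Step 37. [r5c8∈{8}] only 8 remains possible at r5c8, so r5c8=8.
Step 38. [r9c9∈{3}] r9c9 is down to just 3. So r9c9=3.
Step 39. [r3c8∈{2}] only 2 remains possible at r3c8. So r3c8=2.
Step 40. [r8c1∈{1}] r8c1's peers cover all but 1 ⇒ r8c1=1.
Step 41. [r7c2∈{4}] nothing but 4 survives at r7c2, so r7c2=4.
Step 42. [r2c7∈{5}] r2c7's peers cover all but 5. So r2c7=5.
Step 43. [r4c3∈{3}] only 3 remains possible at r4c3 ⇒ r4c3=3.
Step 44. [r8c5∈{5}] r8c5 is down to just 5, so r8c5=5.
Step 45. [r6c8∈{3}] r6c8 is down to just 3, so r6c8=3.
Step 46. [r8c8∈{4}] r8c8 is down to just 4, so r8c8=4.
Step 47. [r3c3∈{6}] r3c3 is down to just 6, so r3c3=6.

Answer: 4 5 1 2 3 6 8 7 9 / 7 3 2 1 8 9 5 6 4 / 9 8 6 4 7 5 3 2 1 / 5 6 3 8 4 7 1 9 2 / 2 7 4 3 9 1 6 8 5 / 8 1 9 5 6 2 4 3 7 / 3 4 5 7 2 8 9 1 6 / 1 9 7 6 5 3 2 4 8 / 6 2 8 9 1 4 7 5 3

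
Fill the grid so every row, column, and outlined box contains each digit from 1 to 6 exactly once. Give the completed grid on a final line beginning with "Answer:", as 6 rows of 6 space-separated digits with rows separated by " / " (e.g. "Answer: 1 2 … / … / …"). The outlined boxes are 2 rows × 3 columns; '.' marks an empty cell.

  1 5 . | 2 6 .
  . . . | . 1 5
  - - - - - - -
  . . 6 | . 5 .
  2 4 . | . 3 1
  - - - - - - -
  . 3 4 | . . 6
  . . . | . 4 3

Step 1. [r6c3∈{1,2,5}] 1 has one home in col 3: r6c3 ⇒ r6c3=1.
Step 2. [r2c1∈{3,4,6}] 4 has one home in col 1: r2c1. So r2c1=4.
Step 3. [r6c1∈{5,6}] 6 has one home in col 1: r6c1. So r6c1=6.
Step 4. [r2c3∈{2,3}] col 3 places 2 nowhere but r2c3. So r2c3=2.
Step 5. [r5c4∈{1,5}] in row 5, 1 fits only at r5c4. So r5c4=1.
Step 6. [r1c6∈{4}] r1c6 has the single candidate 4. So r1c6=4.
Step 7. [r4c3∈{5}] r4c3 has the single candidate 5 ⇒ r4c3=5.
Step 8. [r5c5∈{2}] only 2 remains possible at r5c5 ⇒ r5c5=2.
Step 9. [r6c2∈{2}] r6c2 is down to just 2 ⇒ r6c2=2.
Step 10. [r3c4∈{4}] r3c4 is down to just 4. So r3c4=4.
Step 11. [r3c6∈{2}] r3c6's peers cover all but 2, so r3c6=2.
Step 12. [r5c1∈{5}] r5c1's peers cover all but 5. So r5c1=5.
Step 13. [r2c4∈{3}] r2c4 has the single candidate 3, so r2c4=3.
Step 14. [r3c1∈{3}] r3c1 has the single candidate 3. So r3c1=3.
Step 15. [r1c3∈{3}] r1c3's peers cover all but 3, so r1c3=3.
Step 16. [r6c4∈{5}] r6c4's peers cover all but 5, so r6c4=5.
Step 17. [r4c4∈{6}] nothing but 6 survives at r4c4 ⇒ r4c4=6.
Step 18. [r2c2∈{6}] r2c2 has the single candidate 6, so r2c2=6.
Step 19. [r3c2∈{1}] r3c2's peers cover all but 1, so r3c2=1.

Answer: 1 5 3 2 6 4 / 4 6 2 3 1 5 / 3 1 6 4 5 2 / 2 4 5 6 3 1 / 5 3 4 1 2 6 / 6 2 1 5 4 3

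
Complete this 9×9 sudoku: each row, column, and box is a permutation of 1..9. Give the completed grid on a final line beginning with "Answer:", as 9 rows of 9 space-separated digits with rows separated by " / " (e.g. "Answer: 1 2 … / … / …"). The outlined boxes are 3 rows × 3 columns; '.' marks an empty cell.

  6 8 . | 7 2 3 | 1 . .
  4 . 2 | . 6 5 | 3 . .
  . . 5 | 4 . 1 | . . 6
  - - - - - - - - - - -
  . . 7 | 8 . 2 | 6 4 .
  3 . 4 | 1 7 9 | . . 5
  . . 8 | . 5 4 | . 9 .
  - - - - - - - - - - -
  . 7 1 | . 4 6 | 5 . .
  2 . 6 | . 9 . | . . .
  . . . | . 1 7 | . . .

Step 1. [r9c3∈{3,9}] r9c3 is the only open cell in col 3 admitting 3. So r9c3=3.
Step 2. [r1c3∈{9}] r1c3's peers cover all but 9. So r1c3=9.
Step 3. [r3c7∈{2,7,8,9}] across row 3, 9 lands solely at r3c7. So r3c7=9.
Step 4. [r3c8∈{2,7,8}] r3c8 is the only open cell in row 3 admitting 2. So r3c8=2.
Step 5. [r5c8∈{8}] r5c8 is down to just 8. So r5c8=8.
Step 6. [r2c9∈{7,8}] across row 2, 8 lands solely at r2c9. So r2c9=8.
Step 7. [r7c8∈{3}] only 3 remains possible at r7c8, so r7c8=3.
Step 8. [r5c7∈{2}] r5c7 has the single candidate 2, so r5c7=2.
Step 9. [r6c1∈{1}] only 1 remains possible at r6c1 ⇒ r6c1=1.
Step 10. [r8c8∈{1,7}] 1 has one home in col 8: r8c8 ⇒ r8c8=1.
Step 11. [r8c4∈{3,5}] r8c4 is the only open cell in row 8 admitting 3. So r8c4=3.
Step 12. [r8c2∈{4,5}] across row 8, 5 lands solely at r8c2. So r8c2=5.
Step 13. [r9c2∈{4,9}] r9c2 is the only open cell in col 2 admitting 4, so r9c2=4.
Step 14. [r8c7∈{4,7,8}] r8c7 is the only open cell in col 7 admitting 4. So r8c7=4.
Step 15. [r7c1∈{8,9}] 8 has one home in row 7: r7c1, so r7c1=8.
Step 16. [r7c4∈{2}] nothing but 2 survives at r7c4. So r7c4=2.
Step 17. [r9c1∈{9}] nothing but 9 survives at r9c1, so r9c1=9.
Step 18. [r6c9∈{3,7}] r6c9 is the only open cell in row 6 admitting 3 ⇒ r6c9=3.
Step 19. [r6c4∈{6}] r6c4 is down to just 6, so r6c4=6.
Step 20. [r5c2∈{6}] only 6 remains possible at r5c2 ⇒ r5c2=6.
Step 21. [r4c1∈{5}] nothing but 5 survives at r4c1, so r4c1=5.
Step 22. [r9c4∈{5}] only 5 remains possible at r9c4 ⇒ r9c4=5.
Step 23. [r2c4∈{9}] only 9 remains possible at r2c4 ⇒ r2c4=9.
Step 24. [r2c2∈{1}] r2c2's peers cover all but 1. So r2c2=1.
Step 25. [r6c7∈{7}] nothing but 7 survives at r6c7. So r6c7=7.
Step 26. [r6c2∈{2}] r6c2 is down to just 2. So r6c2=2.
Step 27. [r4c5∈{3}] r4c5 has the single candidate 3, so r4c5=3.
Step 28. [r1c8∈{5}] r1c8 has the single candidate 5. So r1c8=5.
Step 29. [r3c2∈{3}] nothing but 3 survives at r3c2. So r3c2=3.
Step 30. [r1c9∈{4}] r1c9's peers cover all but 4 ⇒ r1c9=4.
Step 31. [r8c9∈{7}] r8c9's peers cover all but 7. So r8c9=7.
Step 32. [r3c5∈{8}] r3c5 has the single candidate 8. So r3c5=8.
Step 33. [r4c9∈{1}] r4c9 is down to just 1. So r4c9=1.
Step 34. [r8c6∈{8}] only 8 remains possible at r8c6, so r8c6=8.
Step 35. [r9c9∈{2}] r9c9 has the single candidate 2, so r9c9=2.
Step 36. [r9c7∈{8}] r9c7 is down to just 8. So r9c7=8.
Step 37. [r3c1∈{7}] nothing but 7 survives at r3c1. So r3c1=7.
Step 38. [r2c8∈{7}] r2c8 has the single candidate 7. So r2c8=7.
Step 39. [r9c8∈{6}] r9c8 is down to just 6 ⇒ r9c8=6.
Step 40. [r7c9∈{9}] r7c9 is down to just 9. So r7c9=9.
Step 41. [r4c2∈{9}] only 9 remains possible at r4c2. So r4c2=9.

Answer: 6 8 9 7 2 3 1 5 4 / 4 1 2 9 6 5 3 7 8 / 7 3 5 4 8 1 9 2 6 / 5 9 7 8 3 2 6 4 1 / 3 6 4 1 7 9 2 8 5 / 1 2 8 6 5 4 7 9 3 / 8 7 1 2 4 6 5 3 9 / 2 5 6 3 9 8 4 1 7 / 9 4 3 5 1 7 8 6 2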